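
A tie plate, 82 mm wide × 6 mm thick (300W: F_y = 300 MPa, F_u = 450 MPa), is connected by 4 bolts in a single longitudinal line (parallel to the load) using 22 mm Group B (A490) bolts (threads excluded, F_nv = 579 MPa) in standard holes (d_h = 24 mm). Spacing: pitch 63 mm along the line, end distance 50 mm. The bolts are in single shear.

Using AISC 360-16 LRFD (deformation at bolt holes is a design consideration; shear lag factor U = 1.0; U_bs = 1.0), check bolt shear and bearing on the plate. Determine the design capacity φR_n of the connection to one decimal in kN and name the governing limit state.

376.7 kN (bearing governs)

Bolt shear: A_b = π(22)²/4 = 380.13 mm². φR_n = 0.75 × 579 × 380.13 × 4 × 1 = 660.3 kN.
Bearing (6 mm plate, F_u = 450 MPa): end bolts L_c = 50 − 24/2 = 38, R_n = min(1.2×38×6×450, 2.4×22×6×450) = 123.12 kN/bolt; interior L_c = 63 − 24 = 39, R_n = 126.36 kN/bolt. φR_n = 0.75 × (1×123.12 + 3×126.36) = 376.7 kN.
Governing: min(660.3, 376.7) = 376.7 kN → bearing.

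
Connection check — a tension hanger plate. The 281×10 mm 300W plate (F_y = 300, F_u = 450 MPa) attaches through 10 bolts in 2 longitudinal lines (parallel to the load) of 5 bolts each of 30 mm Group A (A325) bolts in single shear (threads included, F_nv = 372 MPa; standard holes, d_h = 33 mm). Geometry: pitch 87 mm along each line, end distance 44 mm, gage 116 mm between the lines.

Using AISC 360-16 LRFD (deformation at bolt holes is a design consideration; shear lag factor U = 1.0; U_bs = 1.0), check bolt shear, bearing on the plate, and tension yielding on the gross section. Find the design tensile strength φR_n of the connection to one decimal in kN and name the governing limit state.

758.7 kN (gross-section yield governs)

Bolt shear: A_b = π(30)²/4 = 706.86 mm². φR_n = 0.75 × 372 × 706.86 × 10 × 1 = 1972.1 kN.
Bearing (10 mm plate, F_u = 450 MPa): end bolts L_c = 44 − 33/2 = 27.5, R_n = min(1.2×27.5×10×450, 2.4×30×10×450) = 148.5 kN/bolt; interior L_c = 87 − 33 = 54, R_n = 291.6 kN/bolt. φR_n = 0.75 × (2×148.5 + 8×291.6) = 1972.4 kN.
Tension yield (gross): A_g = 281×10 = 2810 mm². φR_n = 0.90 × 300 × 2810 = 758.7 kN.
Governing: min(1972.1, 1972.4, 758.7) = 758.7 kN → gross-section yield.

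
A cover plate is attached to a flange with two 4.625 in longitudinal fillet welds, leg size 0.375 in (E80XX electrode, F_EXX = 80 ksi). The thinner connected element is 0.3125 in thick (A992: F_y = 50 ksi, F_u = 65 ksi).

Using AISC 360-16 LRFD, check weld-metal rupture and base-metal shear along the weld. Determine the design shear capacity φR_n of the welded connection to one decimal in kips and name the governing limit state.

84.6 kips (base-metal shear governs)

Weld metal: throat = 0.707×0.375 = 0.26513 in, L = 2×4.625 = 9.25 in. φR_n = 0.75 × 0.6 × 80 × 0.26513 × 9.25 = 88.3 kips.
Base metal shear (0.3125 in plate): yield φR_n = 1.0×0.6×50×0.3125×9.25 = 86.7 kips; rupture φR_n = 0.75×0.6×65×0.3125×9.25 = 84.6 kips; take 84.6 kips (rupture).
Governing: min(88.3, 84.6) = 84.6 kips → base-metal shear.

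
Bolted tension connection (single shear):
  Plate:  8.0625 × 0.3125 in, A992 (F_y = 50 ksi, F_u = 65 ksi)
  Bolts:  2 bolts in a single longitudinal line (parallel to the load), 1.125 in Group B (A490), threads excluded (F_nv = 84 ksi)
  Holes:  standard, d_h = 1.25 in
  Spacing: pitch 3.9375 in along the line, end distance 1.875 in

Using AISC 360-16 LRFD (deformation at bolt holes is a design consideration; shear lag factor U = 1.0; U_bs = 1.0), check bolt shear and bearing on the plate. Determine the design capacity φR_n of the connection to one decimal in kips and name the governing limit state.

Bolt shear: A_b = π(1.125)²/4 = 0.99402 in². φR_n = 0.75 × 84 × 0.99402 × 2 × 1 = 125.2 kips.
Bearing (0.3125 in plate, F_u = 65 ksi): end bolts L_c = 1.875 − 1.25/2 = 1.25, R_n = min(1.2×1.25×0.3125×65, 2.4×1.125×0.3125×65) = 30.469 kips/bolt; interior L_c = 3.9375 − 1.25 = 2.6875, R_n = 54.844 kips/bolt. φR_n = 0.75 × (1×30.469 + 1×54.844) = 64.0 kips.
Governing: min(125.2, 64.0) = 64.0 kips → bearing.

64.0 kips (bearing governs)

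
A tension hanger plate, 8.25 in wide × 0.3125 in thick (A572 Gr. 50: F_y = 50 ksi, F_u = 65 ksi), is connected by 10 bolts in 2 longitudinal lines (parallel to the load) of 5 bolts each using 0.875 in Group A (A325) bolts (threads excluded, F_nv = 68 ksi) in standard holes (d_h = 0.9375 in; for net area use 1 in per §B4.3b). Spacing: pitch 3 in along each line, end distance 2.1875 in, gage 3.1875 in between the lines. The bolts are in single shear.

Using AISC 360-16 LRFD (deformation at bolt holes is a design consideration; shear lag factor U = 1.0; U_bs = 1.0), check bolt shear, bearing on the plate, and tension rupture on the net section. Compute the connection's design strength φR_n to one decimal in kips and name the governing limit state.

95.2 kips (net-section rupture governs)

Bolt shear: A_b = π(0.875)²/4 = 0.60132 in². φR_n = 0.75 × 68 × 0.60132 × 10 × 1 = 306.7 kips.
Bearing (0.3125 in plate, F_u = 65 ksi): end bolts L_c = 2.1875 − 0.9375/2 = 1.71875, R_n = min(1.2×1.71875×0.3125×65, 2.4×0.875×0.3125×65) = 41.895 kips/bolt; interior L_c = 3 − 0.9375 = 2.0625, R_n = 42.656 kips/bolt. φR_n = 0.75 × (2×41.895 + 8×42.656) = 318.8 kips.
Tension rupture (net): A_n = (8.25 − 2×1)×0.3125 = 1.9531 in² (U = 1.0, A_e = A_n). φR_n = 0.75 × 65 × 1.9531 = 95.2 kips.
Governing: min(306.7, 318.8, 95.2) = 95.2 kips → net-section rupture.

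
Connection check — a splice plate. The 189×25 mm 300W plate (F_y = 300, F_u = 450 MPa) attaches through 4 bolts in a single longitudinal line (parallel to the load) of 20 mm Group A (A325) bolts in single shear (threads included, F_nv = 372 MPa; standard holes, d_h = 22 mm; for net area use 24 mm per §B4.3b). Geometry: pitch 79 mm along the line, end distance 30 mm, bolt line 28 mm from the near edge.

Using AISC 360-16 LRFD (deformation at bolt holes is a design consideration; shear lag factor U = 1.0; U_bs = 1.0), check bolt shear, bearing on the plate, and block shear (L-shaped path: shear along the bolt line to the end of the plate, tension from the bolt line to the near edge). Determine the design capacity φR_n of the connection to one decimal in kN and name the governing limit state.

350.6 kN (bolt shear governs)

Bolt shear: A_b = π(20)²/4 = 314.16 mm². φR_n = 0.75 × 372 × 314.16 × 4 × 1 = 350.6 kN.
Bearing (25 mm plate, F_u = 450 MPa): end bolts L_c = 30 − 22/2 = 19, R_n = min(1.2×19×25×450, 2.4×20×25×450) = 256.5 kN/bolt; interior L_c = 79 − 22 = 57, R_n = 540 kN/bolt. φR_n = 0.75 × (1×256.5 + 3×540) = 1407.4 kN.
Block shear: shear path 1×[30+3×79] = 1×267 mm, A_gv = 6675, A_nv = 1×(267 − 3.5×24)×25 = 4575 mm²; tension to near edge: (28 − 0.5×24)×25 = 400 mm². R_n = min(0.6×450×4575, 0.6×300×6675) + 1.0×450×400 = min(1235.3, 1201.5) + 180 = 1381.5 kN. φR_n = 0.75 × 1381.5 = 1036.1 kN.
Governing: min(350.6, 1407.4, 1036.1) = 350.6 kN → bolt shear.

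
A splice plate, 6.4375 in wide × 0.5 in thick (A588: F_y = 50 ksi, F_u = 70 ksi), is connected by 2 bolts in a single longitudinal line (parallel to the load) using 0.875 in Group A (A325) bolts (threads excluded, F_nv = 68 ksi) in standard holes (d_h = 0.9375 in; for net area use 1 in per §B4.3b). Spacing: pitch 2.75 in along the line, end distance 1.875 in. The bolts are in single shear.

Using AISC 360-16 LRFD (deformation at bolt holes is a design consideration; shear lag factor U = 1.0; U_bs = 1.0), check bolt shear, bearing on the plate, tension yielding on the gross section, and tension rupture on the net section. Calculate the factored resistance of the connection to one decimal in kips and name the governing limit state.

Bolt shear: A_b = π(0.875)²/4 = 0.60132 in². φR_n = 0.75 × 68 × 0.60132 × 2 × 1 = 61.3 kips.
Bearing (0.5 in plate, F_u = 70 ksi): end bolts L_c = 1.875 − 0.9375/2 = 1.40625, R_n = min(1.2×1.40625×0.5×70, 2.4×0.875×0.5×70) = 59.063 kips/bolt; interior L_c = 2.75 − 0.9375 = 1.8125, R_n = 73.5 kips/bolt. φR_n = 0.75 × (1×59.063 + 1×73.5) = 99.4 kips.
Tension yield (gross): A_g = 6.4375×0.5 = 3.2188 in². φR_n = 0.90 × 50 × 3.2188 = 144.8 kips.
Tension rupture (net): A_n = (6.4375 − 1×1)×0.5 = 2.7188 in² (U = 1.0, A_e = A_n). φR_n = 0.75 × 70 × 2.7188 = 142.7 kips.
Governing: min(61.3, 99.4, 144.8, 142.7) = 61.3 kips → bolt shear.

61.3 kips (bolt shear governs)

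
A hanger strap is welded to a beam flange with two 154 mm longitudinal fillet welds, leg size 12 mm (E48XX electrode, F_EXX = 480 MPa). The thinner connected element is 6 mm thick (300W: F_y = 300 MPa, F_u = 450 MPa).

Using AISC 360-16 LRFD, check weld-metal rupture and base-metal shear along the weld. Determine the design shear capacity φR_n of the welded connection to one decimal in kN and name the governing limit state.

Weld metal: throat = 0.707×12 = 8.484 mm, L = 2×154 = 308 mm. φR_n = 0.75 × 0.6 × 480 × 8.484 × 308 = 564.4 kN.
Base metal shear (6 mm plate): yield φR_n = 1.0×0.6×300×6×308 = 332.6 kN; rupture φR_n = 0.75×0.6×450×6×308 = 374.2 kN; take 332.6 kN (yield).
Governing: min(564.4, 332.6) = 332.6 kN → base-metal shear.

332.6 kN (base-metal shear governs)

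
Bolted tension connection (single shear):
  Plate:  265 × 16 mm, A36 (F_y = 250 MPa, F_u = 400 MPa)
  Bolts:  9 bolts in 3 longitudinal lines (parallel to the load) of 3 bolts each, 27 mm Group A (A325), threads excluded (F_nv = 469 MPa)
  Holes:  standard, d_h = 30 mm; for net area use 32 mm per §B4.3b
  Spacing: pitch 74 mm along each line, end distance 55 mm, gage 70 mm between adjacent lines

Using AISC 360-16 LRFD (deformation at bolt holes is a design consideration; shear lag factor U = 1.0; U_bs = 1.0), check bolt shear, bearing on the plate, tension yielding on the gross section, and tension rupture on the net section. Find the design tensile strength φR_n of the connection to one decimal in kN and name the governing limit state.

811.2 kN (net-section rupture governs)

Bolt shear: A_b = π(27)²/4 = 572.56 mm². φR_n = 0.75 × 469 × 572.56 × 9 × 1 = 1812.6 kN.
Bearing (16 mm plate, F_u = 400 MPa): end bolts L_c = 55 − 30/2 = 40, R_n = min(1.2×40×16×400, 2.4×27×16×400) = 307.2 kN/bolt; interior L_c = 74 − 30 = 44, R_n = 337.92 kN/bolt. φR_n = 0.75 × (3×307.2 + 6×337.92) = 2211.8 kN.
Tension yield (gross): A_g = 265×16 = 4240 mm². φR_n = 0.90 × 250 × 4240 = 954.0 kN.
Tension rupture (net): A_n = (265 − 3×32)×16 = 2704 mm² (U = 1.0, A_e = A_n). φR_n = 0.75 × 400 × 2704 = 811.2 kN.
Governing: min(1812.6, 2211.8, 954.0, 811.2) = 811.2 kN → net-section rupture.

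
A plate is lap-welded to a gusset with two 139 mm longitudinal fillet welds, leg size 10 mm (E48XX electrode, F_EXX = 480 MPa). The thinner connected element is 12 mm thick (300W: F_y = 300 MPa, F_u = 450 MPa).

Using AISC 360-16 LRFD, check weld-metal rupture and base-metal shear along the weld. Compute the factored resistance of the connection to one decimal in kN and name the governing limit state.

Weld metal: throat = 0.707×10 = 7.07 mm, L = 2×139 = 278 mm. φR_n = 0.75 × 0.6 × 480 × 7.07 × 278 = 424.5 kN.
Base metal shear (12 mm plate): yield φR_n = 1.0×0.6×300×12×278 = 600.5 kN; rupture φR_n = 0.75×0.6×450×12×278 = 675.5 kN; take 600.5 kN (yield).
Governing: min(424.5, 600.5) = 424.5 kN → weld metal.

424.5 kN (weld metal governs)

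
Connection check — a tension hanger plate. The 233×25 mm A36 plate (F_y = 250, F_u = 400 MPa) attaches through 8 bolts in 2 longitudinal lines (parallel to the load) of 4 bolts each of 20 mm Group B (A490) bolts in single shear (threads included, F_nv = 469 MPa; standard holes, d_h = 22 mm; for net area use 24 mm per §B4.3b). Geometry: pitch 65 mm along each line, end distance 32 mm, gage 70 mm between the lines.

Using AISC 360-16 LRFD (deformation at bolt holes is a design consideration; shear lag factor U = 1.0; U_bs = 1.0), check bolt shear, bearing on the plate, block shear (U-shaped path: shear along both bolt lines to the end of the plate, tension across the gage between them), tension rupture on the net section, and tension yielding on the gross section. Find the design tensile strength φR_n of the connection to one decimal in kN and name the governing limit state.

884.0 kN (bolt shear governs)

Bolt shear: A_b = π(20)²/4 = 314.16 mm². φR_n = 0.75 × 469 × 314.16 × 8 × 1 = 884.0 kN.
Bearing (25 mm plate, F_u = 400 MPa): end bolts L_c = 32 − 22/2 = 21, R_n = min(1.2×21×25×400, 2.4×20×25×400) = 252 kN/bolt; interior L_c = 65 − 22 = 43, R_n = 480 kN/bolt. φR_n = 0.75 × (2×252 + 6×480) = 2538.0 kN.
Block shear: shear path 2×[32+3×65] = 2×227 mm, A_gv = 11350, A_nv = 2×(227 − 3.5×24)×25 = 7150 mm²; tension across gage: (70 − 1×24)×25 = 1150 mm². R_n = min(0.6×400×7150, 0.6×250×11350) + 1.0×400×1150 = min(1716, 1702.5) + 460 = 2162.5 kN. φR_n = 0.75 × 2162.5 = 1621.9 kN.
Tension rupture (net): A_n = (233 − 2×24)×25 = 4625 mm² (U = 1.0, A_e = A_n). φR_n = 0.75 × 400 × 4625 = 1387.5 kN.
Tension yield (gross): A_g = 233×25 = 5825 mm². φR_n = 0.90 × 250 × 5825 = 1310.6 kN.
Governing: min(884.0, 2538.0, 1621.9, 1387.5, 1310.6) = 884.0 kN → bolt shear.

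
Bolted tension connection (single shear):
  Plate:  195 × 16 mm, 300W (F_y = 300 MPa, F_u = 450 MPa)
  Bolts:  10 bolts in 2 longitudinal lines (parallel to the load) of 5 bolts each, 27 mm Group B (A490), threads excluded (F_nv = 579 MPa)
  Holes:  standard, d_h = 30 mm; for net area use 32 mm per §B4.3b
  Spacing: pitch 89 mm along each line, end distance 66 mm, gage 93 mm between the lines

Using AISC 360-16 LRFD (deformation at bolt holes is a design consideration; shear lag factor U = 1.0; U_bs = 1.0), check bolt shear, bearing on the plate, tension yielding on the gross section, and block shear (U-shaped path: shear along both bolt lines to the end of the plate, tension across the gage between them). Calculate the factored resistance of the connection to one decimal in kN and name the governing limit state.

Bolt shear: A_b = π(27)²/4 = 572.56 mm². φR_n = 0.75 × 579 × 572.56 × 10 × 1 = 2486.3 kN.
Bearing (16 mm plate, F_u = 450 MPa): end bolts L_c = 66 − 30/2 = 51, R_n = min(1.2×51×16×450, 2.4×27×16×450) = 440.64 kN/bolt; interior L_c = 89 − 30 = 59, R_n = 466.56 kN/bolt. φR_n = 0.75 × (2×440.64 + 8×466.56) = 3460.3 kN.
Tension yield (gross): A_g = 195×16 = 3120 mm². φR_n = 0.90 × 300 × 3120 = 842.4 kN.
Block shear: shear path 2×[66+4×89] = 2×422 mm, A_gv = 13504, A_nv = 2×(422 − 4.5×32)×16 = 8896 mm²; tension across gage: (93 − 1×32)×16 = 976 mm². R_n = min(0.6×450×8896, 0.6×300×13504) + 1.0×450×976 = min(2401.9, 2430.7) + 439.2 = 2841.1 kN. φR_n = 0.75 × 2841.1 = 2130.8 kN.
Governing: min(2486.3, 3460.3, 842.4, 2130.8) = 842.4 kN → gross-section yield.

842.4 kN (gross-section yield governs)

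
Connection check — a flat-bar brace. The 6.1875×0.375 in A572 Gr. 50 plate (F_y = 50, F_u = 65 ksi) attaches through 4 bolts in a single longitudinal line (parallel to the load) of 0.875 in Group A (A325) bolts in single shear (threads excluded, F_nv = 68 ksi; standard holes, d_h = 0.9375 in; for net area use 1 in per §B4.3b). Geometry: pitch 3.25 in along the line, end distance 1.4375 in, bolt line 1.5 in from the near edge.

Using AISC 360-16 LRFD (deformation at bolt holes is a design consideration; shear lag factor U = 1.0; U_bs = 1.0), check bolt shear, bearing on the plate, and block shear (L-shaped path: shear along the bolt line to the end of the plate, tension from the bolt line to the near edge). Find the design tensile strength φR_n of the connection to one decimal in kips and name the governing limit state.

Bolt shear: A_b = π(0.875)²/4 = 0.60132 in². φR_n = 0.75 × 68 × 0.60132 × 4 × 1 = 122.7 kips.
Bearing (0.375 in plate, F_u = 65 ksi): end bolts L_c = 1.4375 − 0.9375/2 = 0.96875, R_n = min(1.2×0.96875×0.375×65, 2.4×0.875×0.375×65) = 28.336 kips/bolt; interior L_c = 3.25 − 0.9375 = 2.3125, R_n = 51.188 kips/bolt. φR_n = 0.75 × (1×28.336 + 3×51.188) = 136.4 kips.
Block shear: shear path 1×[1.4375+3×3.25] = 1×11.1875 in, A_gv = 4.1953, A_nv = 1×(11.1875 − 3.5×1)×0.375 = 2.8828 in²; tension to near edge: (1.5 − 0.5×1)×0.375 = 0.375 in². R_n = min(0.6×65×2.8828, 0.6×50×4.1953) + 1.0×65×0.375 = min(112.43, 125.86) + 24.375 = 136.81 kips. φR_n = 0.75 × 136.81 = 102.6 kips.
Governing: min(122.7, 136.4, 102.6) = 102.6 kips → block shear.

102.6 kips (block shear governs)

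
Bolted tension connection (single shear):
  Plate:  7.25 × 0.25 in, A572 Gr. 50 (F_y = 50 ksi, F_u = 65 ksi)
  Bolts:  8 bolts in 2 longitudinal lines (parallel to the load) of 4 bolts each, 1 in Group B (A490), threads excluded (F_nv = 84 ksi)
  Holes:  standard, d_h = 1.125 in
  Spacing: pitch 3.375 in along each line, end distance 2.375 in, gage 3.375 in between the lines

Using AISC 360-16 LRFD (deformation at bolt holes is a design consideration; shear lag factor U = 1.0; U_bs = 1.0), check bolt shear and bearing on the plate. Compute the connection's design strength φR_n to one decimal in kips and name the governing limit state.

228.5 kips (bearing governs)

Bolt shear: A_b = π(1)²/4 = 0.7854 in². φR_n = 0.75 × 84 × 0.7854 × 8 × 1 = 395.8 kips.
Bearing (0.25 in plate, F_u = 65 ksi): end bolts L_c = 2.375 − 1.125/2 = 1.8125, R_n = min(1.2×1.8125×0.25×65, 2.4×1×0.25×65) = 35.344 kips/bolt; interior L_c = 3.375 − 1.125 = 2.25, R_n = 39 kips/bolt. φR_n = 0.75 × (2×35.344 + 6×39) = 228.5 kips.
Governing: min(395.8, 228.5) = 228.5 kips → bearing.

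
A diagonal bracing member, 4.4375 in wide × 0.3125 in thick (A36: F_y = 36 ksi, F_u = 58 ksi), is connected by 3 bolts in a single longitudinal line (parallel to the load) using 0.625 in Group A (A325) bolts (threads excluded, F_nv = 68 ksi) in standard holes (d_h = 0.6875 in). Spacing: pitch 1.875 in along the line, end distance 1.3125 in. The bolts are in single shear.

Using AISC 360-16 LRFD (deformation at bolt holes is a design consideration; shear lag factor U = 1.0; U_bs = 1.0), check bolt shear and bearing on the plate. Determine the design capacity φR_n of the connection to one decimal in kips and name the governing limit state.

46.9 kips (bolt shear governs)

Bolt shear: A_b = π(0.625)²/4 = 0.3068 in². φR_n = 0.75 × 68 × 0.3068 × 3 × 1 = 46.9 kips.
Bearing (0.3125 in plate, F_u = 58 ksi): end bolts L_c = 1.3125 − 0.6875/2 = 0.96875, R_n = min(1.2×0.96875×0.3125×58, 2.4×0.625×0.3125×58) = 21.07 kips/bolt; interior L_c = 1.875 − 0.6875 = 1.1875, R_n = 25.828 kips/bolt. φR_n = 0.75 × (1×21.07 + 2×25.828) = 54.5 kips.
Governing: min(46.9, 54.5) = 46.9 kips → bolt shear.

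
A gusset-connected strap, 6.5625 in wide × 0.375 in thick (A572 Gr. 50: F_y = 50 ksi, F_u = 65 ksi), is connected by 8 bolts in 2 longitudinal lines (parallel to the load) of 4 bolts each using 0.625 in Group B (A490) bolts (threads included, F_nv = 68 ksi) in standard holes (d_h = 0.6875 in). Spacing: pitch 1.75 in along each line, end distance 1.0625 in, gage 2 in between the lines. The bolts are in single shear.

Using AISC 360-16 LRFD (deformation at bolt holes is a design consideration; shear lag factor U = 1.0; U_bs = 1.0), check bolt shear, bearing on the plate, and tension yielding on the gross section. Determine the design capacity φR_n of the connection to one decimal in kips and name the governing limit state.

110.7 kips (gross-section yield governs)

Bolt shear: A_b = π(0.625)²/4 = 0.3068 in². φR_n = 0.75 × 68 × 0.3068 × 8 × 1 = 125.2 kips.
Bearing (0.375 in plate, F_u = 65 ksi): end bolts L_c = 1.0625 − 0.6875/2 = 0.71875, R_n = min(1.2×0.71875×0.375×65, 2.4×0.625×0.375×65) = 21.023 kips/bolt; interior L_c = 1.75 − 0.6875 = 1.0625, R_n = 31.078 kips/bolt. φR_n = 0.75 × (2×21.023 + 6×31.078) = 171.4 kips.
Tension yield (gross): A_g = 6.5625×0.375 = 2.4609 in². φR_n = 0.90 × 50 × 2.4609 = 110.7 kips.
Governing: min(125.2, 171.4, 110.7) = 110.7 kips → gross-section yield.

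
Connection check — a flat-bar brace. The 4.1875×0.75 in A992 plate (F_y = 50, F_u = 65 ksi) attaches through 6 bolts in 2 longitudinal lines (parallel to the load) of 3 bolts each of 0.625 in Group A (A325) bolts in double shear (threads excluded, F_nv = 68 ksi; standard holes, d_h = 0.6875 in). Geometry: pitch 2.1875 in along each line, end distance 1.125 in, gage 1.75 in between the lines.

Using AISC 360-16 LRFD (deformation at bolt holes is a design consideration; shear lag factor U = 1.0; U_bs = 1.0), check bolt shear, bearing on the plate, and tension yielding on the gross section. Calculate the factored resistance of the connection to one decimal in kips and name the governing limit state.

Bolt shear: A_b = π(0.625)²/4 = 0.3068 in². φR_n = 0.75 × 68 × 0.3068 × 6 × 2 = 187.8 kips.
Bearing (0.75 in plate, F_u = 65 ksi): end bolts L_c = 1.125 − 0.6875/2 = 0.78125, R_n = min(1.2×0.78125×0.75×65, 2.4×0.625×0.75×65) = 45.703 kips/bolt; interior L_c = 2.1875 − 0.6875 = 1.5, R_n = 73.125 kips/bolt. φR_n = 0.75 × (2×45.703 + 4×73.125) = 287.9 kips.
Tension yield (gross): A_g = 4.1875×0.75 = 3.1406 in². φR_n = 0.90 × 50 × 3.1406 = 141.3 kips.
Governing: min(187.8, 287.9, 141.3) = 141.3 kips → gross-section yield.

141.3 kips (gross-section yield governs)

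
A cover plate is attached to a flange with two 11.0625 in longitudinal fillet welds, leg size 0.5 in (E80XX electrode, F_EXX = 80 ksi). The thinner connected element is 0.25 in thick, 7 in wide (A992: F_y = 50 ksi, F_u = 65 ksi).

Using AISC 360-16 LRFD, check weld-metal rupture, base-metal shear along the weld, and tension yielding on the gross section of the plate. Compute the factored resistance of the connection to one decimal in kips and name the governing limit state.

Weld metal: throat = 0.707×0.5 = 0.3535 in, L = 2×11.0625 = 22.125 in. φR_n = 0.75 × 0.6 × 80 × 0.3535 × 22.125 = 281.6 kips.
Base metal shear (0.25 in plate): yield φR_n = 1.0×0.6×50×0.25×22.125 = 165.9 kips; rupture φR_n = 0.75×0.6×65×0.25×22.125 = 161.8 kips; take 161.8 kips (rupture).
Tension yield (gross): A_g = 7×0.25 = 1.75 in². φR_n = 0.90 × 50 × 1.75 = 78.8 kips.
Governing: min(281.6, 161.8, 78.8) = 78.8 kips → gross-section yield.

78.8 kips (gross-section yield governs)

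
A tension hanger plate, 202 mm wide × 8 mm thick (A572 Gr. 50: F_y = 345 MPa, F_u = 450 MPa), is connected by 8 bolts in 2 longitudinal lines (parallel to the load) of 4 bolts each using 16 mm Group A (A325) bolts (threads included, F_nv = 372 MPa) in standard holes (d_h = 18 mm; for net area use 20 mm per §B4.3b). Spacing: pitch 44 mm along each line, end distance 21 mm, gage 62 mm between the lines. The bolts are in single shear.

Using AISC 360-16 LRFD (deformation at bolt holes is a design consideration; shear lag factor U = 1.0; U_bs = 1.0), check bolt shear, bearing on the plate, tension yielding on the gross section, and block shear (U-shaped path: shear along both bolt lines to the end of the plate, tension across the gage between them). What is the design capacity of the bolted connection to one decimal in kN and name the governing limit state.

382.3 kN (block shear governs)

Bolt shear: A_b = π(16)²/4 = 201.06 mm². φR_n = 0.75 × 372 × 201.06 × 8 × 1 = 448.8 kN.
Bearing (8 mm plate, F_u = 450 MPa): end bolts L_c = 21 − 18/2 = 12, R_n = min(1.2×12×8×450, 2.4×16×8×450) = 51.84 kN/bolt; interior L_c = 44 − 18 = 26, R_n = 112.32 kN/bolt. φR_n = 0.75 × (2×51.84 + 6×112.32) = 583.2 kN.
Tension yield (gross): A_g = 202×8 = 1616 mm². φR_n = 0.90 × 345 × 1616 = 501.8 kN.
Block shear: shear path 2×[21+3×44] = 2×153 mm, A_gv = 2448, A_nv = 2×(153 − 3.5×20)×8 = 1328 mm²; tension across gage: (62 − 1×20)×8 = 336 mm². R_n = min(0.6×450×1328, 0.6×345×2448) + 1.0×450×336 = min(358.56, 506.74) + 151.2 = 509.76 kN. φR_n = 0.75 × 509.76 = 382.3 kN.
Governing: min(448.8, 583.2, 501.8, 382.3) = 382.3 kN → block shear.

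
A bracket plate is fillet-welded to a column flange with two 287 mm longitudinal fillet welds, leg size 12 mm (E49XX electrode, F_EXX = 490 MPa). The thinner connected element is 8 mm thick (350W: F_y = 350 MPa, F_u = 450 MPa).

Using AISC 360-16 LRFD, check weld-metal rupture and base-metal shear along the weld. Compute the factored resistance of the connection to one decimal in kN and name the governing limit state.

929.9 kN (base-metal shear governs)

Weld metal: throat = 0.707×12 = 8.484 mm, L = 2×287 = 574 mm. φR_n = 0.75 × 0.6 × 490 × 8.484 × 574 = 1073.8 kN.
Base metal shear (8 mm plate): yield φR_n = 1.0×0.6×350×8×574 = 964.3 kN; rupture φR_n = 0.75×0.6×450×8×574 = 929.9 kN; take 929.9 kN (rupture).
Governing: min(1073.8, 929.9) = 929.9 kN → base-metal shear.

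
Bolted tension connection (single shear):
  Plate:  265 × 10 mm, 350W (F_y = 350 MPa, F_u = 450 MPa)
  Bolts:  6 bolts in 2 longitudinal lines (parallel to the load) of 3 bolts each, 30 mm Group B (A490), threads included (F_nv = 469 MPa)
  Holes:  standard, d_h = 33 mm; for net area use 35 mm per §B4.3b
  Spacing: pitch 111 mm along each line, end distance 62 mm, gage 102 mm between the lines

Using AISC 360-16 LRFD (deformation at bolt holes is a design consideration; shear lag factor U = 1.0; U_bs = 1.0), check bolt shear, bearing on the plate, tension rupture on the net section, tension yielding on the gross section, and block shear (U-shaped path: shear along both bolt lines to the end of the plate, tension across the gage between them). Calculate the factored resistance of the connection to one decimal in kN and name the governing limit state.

658.1 kN (net-section rupture governs)

Bolt shear: A_b = π(30)²/4 = 706.86 mm². φR_n = 0.75 × 469 × 706.86 × 6 × 1 = 1491.8 kN.
Bearing (10 mm plate, F_u = 450 MPa): end bolts L_c = 62 − 33/2 = 45.5, R_n = min(1.2×45.5×10×450, 2.4×30×10×450) = 245.7 kN/bolt; interior L_c = 111 − 33 = 78, R_n = 324 kN/bolt. φR_n = 0.75 × (2×245.7 + 4×324) = 1340.6 kN.
Tension rupture (net): A_n = (265 − 2×35)×10 = 1950 mm² (U = 1.0, A_e = A_n). φR_n = 0.75 × 450 × 1950 = 658.1 kN.
Tension yield (gross): A_g = 265×10 = 2650 mm². φR_n = 0.90 × 350 × 2650 = 834.8 kN.
Block shear: shear path 2×[62+2×111] = 2×284 mm, A_gv = 5680, A_nv = 2×(284 − 2.5×35)×10 = 3930 mm²; tension across gage: (102 − 1×35)×10 = 670 mm². R_n = min(0.6×450×3930, 0.6×350×5680) + 1.0×450×670 = min(1061.1, 1192.8) + 301.5 = 1362.6 kN. φR_n = 0.75 × 1362.6 = 1022.0 kN.
Governing: min(1491.8, 1340.6, 658.1, 834.8, 1022.0) = 658.1 kN → net-section rupture.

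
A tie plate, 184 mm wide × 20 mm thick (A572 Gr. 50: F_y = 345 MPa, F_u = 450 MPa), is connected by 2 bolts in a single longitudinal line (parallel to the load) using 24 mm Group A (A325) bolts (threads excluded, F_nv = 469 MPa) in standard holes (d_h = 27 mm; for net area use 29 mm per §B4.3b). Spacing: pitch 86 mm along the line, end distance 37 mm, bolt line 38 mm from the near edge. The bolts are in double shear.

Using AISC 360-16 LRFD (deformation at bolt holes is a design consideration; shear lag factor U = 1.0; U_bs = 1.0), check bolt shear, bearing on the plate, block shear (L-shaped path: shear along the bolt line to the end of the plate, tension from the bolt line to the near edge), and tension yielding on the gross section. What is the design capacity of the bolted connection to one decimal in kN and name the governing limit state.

Bolt shear: A_b = π(24)²/4 = 452.39 mm². φR_n = 0.75 × 469 × 452.39 × 2 × 2 = 636.5 kN.
Bearing (20 mm plate, F_u = 450 MPa): end bolts L_c = 37 − 27/2 = 23.5, R_n = min(1.2×23.5×20×450, 2.4×24×20×450) = 253.8 kN/bolt; interior L_c = 86 − 27 = 59, R_n = 518.4 kN/bolt. φR_n = 0.75 × (1×253.8 + 1×518.4) = 579.2 kN.
Block shear: shear path 1×[37+1×86] = 1×123 mm, A_gv = 2460, A_nv = 1×(123 − 1.5×29)×20 = 1590 mm²; tension to near edge: (38 − 0.5×29)×20 = 470 mm². R_n = min(0.6×450×1590, 0.6×345×2460) + 1.0×450×470 = min(429.3, 509.22) + 211.5 = 640.8 kN. φR_n = 0.75 × 640.8 = 480.6 kN.
Tension yield (gross): A_g = 184×20 = 3680 mm². φR_n = 0.90 × 345 × 3680 = 1142.6 kN.
Governing: min(636.5, 579.2, 480.6, 1142.6) = 480.6 kN → block shear.

480.6 kN (block shear governs)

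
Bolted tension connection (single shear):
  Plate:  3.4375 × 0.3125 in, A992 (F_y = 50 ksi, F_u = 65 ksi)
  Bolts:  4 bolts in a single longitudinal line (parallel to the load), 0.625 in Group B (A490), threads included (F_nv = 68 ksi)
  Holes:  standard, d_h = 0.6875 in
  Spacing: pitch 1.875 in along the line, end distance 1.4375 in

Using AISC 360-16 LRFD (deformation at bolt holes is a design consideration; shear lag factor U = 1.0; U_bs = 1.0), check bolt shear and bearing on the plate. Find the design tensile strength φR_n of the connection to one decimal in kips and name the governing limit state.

Bolt shear: A_b = π(0.625)²/4 = 0.3068 in². φR_n = 0.75 × 68 × 0.3068 × 4 × 1 = 62.6 kips.
Bearing (0.3125 in plate, F_u = 65 ksi): end bolts L_c = 1.4375 − 0.6875/2 = 1.09375, R_n = min(1.2×1.09375×0.3125×65, 2.4×0.625×0.3125×65) = 26.66 kips/bolt; interior L_c = 1.875 − 0.6875 = 1.1875, R_n = 28.945 kips/bolt. φR_n = 0.75 × (1×26.66 + 3×28.945) = 85.1 kips.
Governing: min(62.6, 85.1) = 62.6 kips → bolt shear.

62.6 kips (bolt shear governs)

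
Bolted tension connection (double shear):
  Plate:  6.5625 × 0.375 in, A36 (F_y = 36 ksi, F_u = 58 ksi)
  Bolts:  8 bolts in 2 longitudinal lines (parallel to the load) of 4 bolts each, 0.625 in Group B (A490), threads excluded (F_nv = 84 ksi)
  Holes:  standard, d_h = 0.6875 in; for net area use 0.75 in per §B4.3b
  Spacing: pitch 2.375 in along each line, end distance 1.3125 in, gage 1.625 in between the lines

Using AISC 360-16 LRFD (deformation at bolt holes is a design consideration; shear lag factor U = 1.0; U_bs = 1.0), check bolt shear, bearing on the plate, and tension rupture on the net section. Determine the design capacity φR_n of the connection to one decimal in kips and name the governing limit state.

Bolt shear: A_b = π(0.625)²/4 = 0.3068 in². φR_n = 0.75 × 84 × 0.3068 × 8 × 2 = 309.3 kips.
Bearing (0.375 in plate, F_u = 58 ksi): end bolts L_c = 1.3125 − 0.6875/2 = 0.96875, R_n = min(1.2×0.96875×0.375×58, 2.4×0.625×0.375×58) = 25.284 kips/bolt; interior L_c = 2.375 − 0.6875 = 1.6875, R_n = 32.625 kips/bolt. φR_n = 0.75 × (2×25.284 + 6×32.625) = 184.7 kips.
Tension rupture (net): A_n = (6.5625 − 2×0.75)×0.375 = 1.8984 in² (U = 1.0, A_e = A_n). φR_n = 0.75 × 58 × 1.8984 = 82.6 kips.
Governing: min(309.3, 184.7, 82.6) = 82.6 kips → net-section rupture.

82.6 kips (net-section rupture governs)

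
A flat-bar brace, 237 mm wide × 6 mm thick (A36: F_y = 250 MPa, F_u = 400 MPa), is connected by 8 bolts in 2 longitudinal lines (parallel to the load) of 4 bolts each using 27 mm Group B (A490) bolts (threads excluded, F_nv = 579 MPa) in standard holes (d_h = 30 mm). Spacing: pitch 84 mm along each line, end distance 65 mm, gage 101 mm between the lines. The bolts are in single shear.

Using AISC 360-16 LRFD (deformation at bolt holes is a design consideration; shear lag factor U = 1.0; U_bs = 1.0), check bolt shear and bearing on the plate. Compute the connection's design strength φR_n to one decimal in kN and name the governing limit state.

Bolt shear: A_b = π(27)²/4 = 572.56 mm². φR_n = 0.75 × 579 × 572.56 × 8 × 1 = 1989.1 kN.
Bearing (6 mm plate, F_u = 400 MPa): end bolts L_c = 65 − 30/2 = 50, R_n = min(1.2×50×6×400, 2.4×27×6×400) = 144 kN/bolt; interior L_c = 84 − 30 = 54, R_n = 155.52 kN/bolt. φR_n = 0.75 × (2×144 + 6×155.52) = 915.8 kN.
Governing: min(1989.1, 915.8) = 915.8 kN → bearing.

915.8 kN (bearing governs)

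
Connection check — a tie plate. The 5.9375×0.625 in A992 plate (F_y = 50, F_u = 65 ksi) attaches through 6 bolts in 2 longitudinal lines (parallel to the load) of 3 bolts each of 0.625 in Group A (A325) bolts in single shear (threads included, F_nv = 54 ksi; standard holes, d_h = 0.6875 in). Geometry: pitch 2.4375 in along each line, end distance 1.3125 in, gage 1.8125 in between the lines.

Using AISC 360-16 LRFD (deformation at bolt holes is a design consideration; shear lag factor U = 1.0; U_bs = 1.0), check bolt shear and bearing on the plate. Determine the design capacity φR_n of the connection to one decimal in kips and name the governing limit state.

Bolt shear: A_b = π(0.625)²/4 = 0.3068 in². φR_n = 0.75 × 54 × 0.3068 × 6 × 1 = 74.6 kips.
Bearing (0.625 in plate, F_u = 65 ksi): end bolts L_c = 1.3125 − 0.6875/2 = 0.96875, R_n = min(1.2×0.96875×0.625×65, 2.4×0.625×0.625×65) = 47.227 kips/bolt; interior L_c = 2.4375 − 0.6875 = 1.75, R_n = 60.938 kips/bolt. φR_n = 0.75 × (2×47.227 + 4×60.938) = 253.7 kips.
Governing: min(74.6, 253.7) = 74.6 kips → bolt shear.

74.6 kips (bolt shear governs)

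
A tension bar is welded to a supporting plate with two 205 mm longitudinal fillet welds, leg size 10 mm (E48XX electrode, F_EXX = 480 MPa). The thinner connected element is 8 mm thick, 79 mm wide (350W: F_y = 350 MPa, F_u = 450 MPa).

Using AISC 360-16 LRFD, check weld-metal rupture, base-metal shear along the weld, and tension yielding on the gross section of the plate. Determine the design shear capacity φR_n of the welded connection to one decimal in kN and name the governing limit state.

199.1 kN (gross-section yield governs)

Weld metal: throat = 0.707×10 = 7.07 mm, L = 2×205 = 410 mm. φR_n = 0.75 × 0.6 × 480 × 7.07 × 410 = 626.1 kN.
Base metal shear (8 mm plate): yield φR_n = 1.0×0.6×350×8×410 = 688.8 kN; rupture φR_n = 0.75×0.6×450×8×410 = 664.2 kN; take 664.2 kN (rupture).
Tension yield (gross): A_g = 79×8 = 632 mm². φR_n = 0.90 × 350 × 632 = 199.1 kN.
Governing: min(626.1, 664.2, 199.1) = 199.1 kN → gross-section yield.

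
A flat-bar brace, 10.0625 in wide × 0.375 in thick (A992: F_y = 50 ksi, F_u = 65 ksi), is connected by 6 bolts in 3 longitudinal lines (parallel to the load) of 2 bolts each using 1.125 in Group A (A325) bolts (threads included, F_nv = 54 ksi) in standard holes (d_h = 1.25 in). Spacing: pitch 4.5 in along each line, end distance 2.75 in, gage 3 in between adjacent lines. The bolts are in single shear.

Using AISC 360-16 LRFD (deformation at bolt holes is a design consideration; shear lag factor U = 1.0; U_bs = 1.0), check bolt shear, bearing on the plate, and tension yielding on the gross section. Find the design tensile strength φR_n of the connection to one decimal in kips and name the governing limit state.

Bolt shear: A_b = π(1.125)²/4 = 0.99402 in². φR_n = 0.75 × 54 × 0.99402 × 6 × 1 = 241.5 kips.
Bearing (0.375 in plate, F_u = 65 ksi): end bolts L_c = 2.75 − 1.25/2 = 2.125, R_n = min(1.2×2.125×0.375×65, 2.4×1.125×0.375×65) = 62.156 kips/bolt; interior L_c = 4.5 − 1.25 = 3.25, R_n = 65.813 kips/bolt. φR_n = 0.75 × (3×62.156 + 3×65.813) = 287.9 kips.
Tension yield (gross): A_g = 10.0625×0.375 = 3.7734 in². φR_n = 0.90 × 50 × 3.7734 = 169.8 kips.
Governing: min(241.5, 287.9, 169.8) = 169.8 kips → gross-section yield.

169.8 kips (gross-section yield governs)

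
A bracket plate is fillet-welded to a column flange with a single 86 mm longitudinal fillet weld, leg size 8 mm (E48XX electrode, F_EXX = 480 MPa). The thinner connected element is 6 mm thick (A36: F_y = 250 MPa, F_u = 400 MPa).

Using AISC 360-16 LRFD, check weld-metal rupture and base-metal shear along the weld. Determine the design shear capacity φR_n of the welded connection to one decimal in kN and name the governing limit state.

Weld metal: throat = 0.707×8 = 5.656 mm, L = 86 mm. φR_n = 0.75 × 0.6 × 480 × 5.656 × 86 = 105.1 kN.
Base metal shear (6 mm plate): yield φR_n = 1.0×0.6×250×6×86 = 77.4 kN; rupture φR_n = 0.75×0.6×400×6×86 = 92.9 kN; take 77.4 kN (yield).
Governing: min(105.1, 77.4) = 77.4 kN → base-metal shear.

77.4 kN (base-metal shear governs)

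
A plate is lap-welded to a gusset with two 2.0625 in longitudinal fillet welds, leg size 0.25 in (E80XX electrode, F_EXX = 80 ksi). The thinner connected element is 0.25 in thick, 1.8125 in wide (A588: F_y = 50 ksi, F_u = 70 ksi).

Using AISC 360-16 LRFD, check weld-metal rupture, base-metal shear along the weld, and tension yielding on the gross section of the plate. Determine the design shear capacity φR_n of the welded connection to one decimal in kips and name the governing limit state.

20.4 kips (gross-section yield governs)

Weld metal: throat = 0.707×0.25 = 0.17675 in, L = 2×2.0625 = 4.125 in. φR_n = 0.75 × 0.6 × 80 × 0.17675 × 4.125 = 26.2 kips.
Base metal shear (0.25 in plate): yield φR_n = 1.0×0.6×50×0.25×4.125 = 30.9 kips; rupture φR_n = 0.75×0.6×70×0.25×4.125 = 32.5 kips; take 30.9 kips (yield).
Tension yield (gross): A_g = 1.8125×0.25 = 0.45313 in². φR_n = 0.90 × 50 × 0.45313 = 20.4 kips.
Governing: min(26.2, 30.9, 20.4) = 20.4 kips → gross-section yield.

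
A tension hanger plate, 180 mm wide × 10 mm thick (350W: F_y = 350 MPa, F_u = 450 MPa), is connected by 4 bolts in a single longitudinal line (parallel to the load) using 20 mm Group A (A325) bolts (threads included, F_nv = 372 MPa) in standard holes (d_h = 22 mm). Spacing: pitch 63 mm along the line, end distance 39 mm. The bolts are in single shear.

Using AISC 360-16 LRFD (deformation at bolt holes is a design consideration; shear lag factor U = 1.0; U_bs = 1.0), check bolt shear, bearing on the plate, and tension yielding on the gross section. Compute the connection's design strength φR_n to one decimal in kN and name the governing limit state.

350.6 kN (bolt shear governs)

Bolt shear: A_b = π(20)²/4 = 314.16 mm². φR_n = 0.75 × 372 × 314.16 × 4 × 1 = 350.6 kN.
Bearing (10 mm plate, F_u = 450 MPa): end bolts L_c = 39 − 22/2 = 28, R_n = min(1.2×28×10×450, 2.4×20×10×450) = 151.2 kN/bolt; interior L_c = 63 − 22 = 41, R_n = 216 kN/bolt. φR_n = 0.75 × (1×151.2 + 3×216) = 599.4 kN.
Tension yield (gross): A_g = 180×10 = 1800 mm². φR_n = 0.90 × 350 × 1800 = 567.0 kN.
Governing: min(350.6, 599.4, 567.0) = 350.6 kN → bolt shear.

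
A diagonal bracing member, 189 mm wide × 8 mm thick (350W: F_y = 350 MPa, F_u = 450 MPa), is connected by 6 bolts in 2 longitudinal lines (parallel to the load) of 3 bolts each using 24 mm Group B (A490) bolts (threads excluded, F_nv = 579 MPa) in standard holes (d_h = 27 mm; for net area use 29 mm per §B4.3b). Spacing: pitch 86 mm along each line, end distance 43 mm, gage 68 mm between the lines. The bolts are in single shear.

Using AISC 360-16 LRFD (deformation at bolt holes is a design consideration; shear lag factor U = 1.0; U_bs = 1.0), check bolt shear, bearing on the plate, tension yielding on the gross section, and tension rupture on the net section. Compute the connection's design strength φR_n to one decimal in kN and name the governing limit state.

353.7 kN (net-section rupture governs)

Bolt shear: A_b = π(24)²/4 = 452.39 mm². φR_n = 0.75 × 579 × 452.39 × 6 × 1 = 1178.7 kN.
Bearing (8 mm plate, F_u = 450 MPa): end bolts L_c = 43 − 27/2 = 29.5, R_n = min(1.2×29.5×8×450, 2.4×24×8×450) = 127.44 kN/bolt; interior L_c = 86 − 27 = 59, R_n = 207.36 kN/bolt. φR_n = 0.75 × (2×127.44 + 4×207.36) = 813.2 kN.
Tension yield (gross): A_g = 189×8 = 1512 mm². φR_n = 0.90 × 350 × 1512 = 476.3 kN.
Tension rupture (net): A_n = (189 − 2×29)×8 = 1048 mm² (U = 1.0, A_e = A_n). φR_n = 0.75 × 450 × 1048 = 353.7 kN.
Governing: min(1178.7, 813.2, 476.3, 353.7) = 353.7 kN → net-section rupture.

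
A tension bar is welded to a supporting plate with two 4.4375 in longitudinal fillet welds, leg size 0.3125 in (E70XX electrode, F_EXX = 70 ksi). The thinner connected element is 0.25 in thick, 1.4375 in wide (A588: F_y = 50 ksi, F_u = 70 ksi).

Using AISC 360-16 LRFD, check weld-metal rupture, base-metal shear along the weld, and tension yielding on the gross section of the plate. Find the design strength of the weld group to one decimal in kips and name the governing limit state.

16.2 kips (gross-section yield governs)

Weld metal: throat = 0.707×0.3125 = 0.22094 in, L = 2×4.4375 = 8.875 in. φR_n = 0.75 × 0.6 × 70 × 0.22094 × 8.875 = 61.8 kips.
Base metal shear (0.25 in plate): yield φR_n = 1.0×0.6×50×0.25×8.875 = 66.6 kips; rupture φR_n = 0.75×0.6×70×0.25×8.875 = 69.9 kips; take 66.6 kips (yield).
Tension yield (gross): A_g = 1.4375×0.25 = 0.35938 in². φR_n = 0.90 × 50 × 0.35938 = 16.2 kips.
Governing: min(61.8, 66.6, 16.2) = 16.2 kips → gross-section yield.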